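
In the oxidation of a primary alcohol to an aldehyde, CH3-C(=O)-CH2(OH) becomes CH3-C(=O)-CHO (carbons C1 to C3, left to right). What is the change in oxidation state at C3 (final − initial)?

Before: C3 has 1 bond to C, 2 bonds to H, 1 bond to O → oxidation state -1.
After: C3 has 1 bond to C, 1 bond to H, 2 bonds to O → oxidation state +1.
Δ = +1 − (-1) = +2, so this is an oxidation at C3.

+2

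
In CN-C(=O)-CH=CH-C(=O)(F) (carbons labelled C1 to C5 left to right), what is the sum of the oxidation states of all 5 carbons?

+6

Tallying each carbon's bonds:
C1: 1C, 3N → 0 + 3 = +3
C2: 2C, 2O → 0 + 2 = +2
C3: 3C, 1H → 0 − 1 = -1
C4: 3C, 1H → 0 − 1 = -1
C5: 1C, 2O, 1F → 0 + 2 + 1 = +3
Sum = +3 + 2 − 1 − 1 + 3 = +6.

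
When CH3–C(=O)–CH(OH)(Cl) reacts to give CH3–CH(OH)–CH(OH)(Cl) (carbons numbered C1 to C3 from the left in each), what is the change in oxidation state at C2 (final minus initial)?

-2

Before: C2 has 2 bonds to C, 2 bonds to O → oxidation state +2.
After: C2 has 2 bonds to C, 1 bond to H, 1 bond to O → oxidation state 0.
Δ = 0 − (+2) = -2, so this is a reduction at C2.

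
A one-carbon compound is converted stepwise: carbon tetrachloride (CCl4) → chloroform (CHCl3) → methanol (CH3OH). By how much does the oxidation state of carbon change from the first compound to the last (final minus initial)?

-6

Carbon oxidation states along the series — carbon tetrachloride: +4, chloroform: +2, methanol: -2.
Net change = -2 − (+4) = -6.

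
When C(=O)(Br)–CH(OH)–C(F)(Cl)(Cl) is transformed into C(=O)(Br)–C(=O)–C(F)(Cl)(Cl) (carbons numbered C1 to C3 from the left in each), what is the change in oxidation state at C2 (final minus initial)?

+2

Before: C2 has 2 bonds to C, 1 bond to H, 1 bond to O → oxidation state 0.
After: C2 has 2 bonds to C, 2 bonds to O → oxidation state +2.
Δ = +2 − (0) = +2, so this is an oxidation at C2.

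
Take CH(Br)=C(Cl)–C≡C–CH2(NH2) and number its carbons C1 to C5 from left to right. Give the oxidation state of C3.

0

Assign +1 per bond to O/N/halogen, −1 per bond to H or an electropositive element, and 0 per bond to carbon.
C3 has one bond to C (0), a triple bond to C (3×0 = 0).
Oxidation state = 0 + 0 = 0.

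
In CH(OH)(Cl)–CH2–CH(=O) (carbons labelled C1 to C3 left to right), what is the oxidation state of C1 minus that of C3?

C1: 1C, 1H, 1O, 1Cl → 0 − 1 + 1 + 1 = +1
C3: 1C, 1H, 2O → 0 − 1 + 2 = +1
Difference: +1 − (+1) = 0.

0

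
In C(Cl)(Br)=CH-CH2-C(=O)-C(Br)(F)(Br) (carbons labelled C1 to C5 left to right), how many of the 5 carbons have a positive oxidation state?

3

Each bond to a more electronegative atom (O, N, halogen) counts +1, each bond to a less electronegative atom (H, metal, B, Si) counts −1, and each C–C bond counts 0. Tallying each carbon:
C1: 2C, 1Cl, 1Br → 0 + 1 + 1 = +2
C2: 3C, 1H → 0 − 1 = -1
C3: 2C, 2H → 0 − 2 = -2
C4: 2C, 2O → 0 + 2 = +2
C5: 1C, 1F, 2Br → 0 + 1 + 2 = +3
3 carbons (C1, C4, C5) meet the condition.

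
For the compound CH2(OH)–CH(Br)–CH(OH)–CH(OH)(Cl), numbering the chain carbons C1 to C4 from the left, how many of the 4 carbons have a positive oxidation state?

1

Tallying each carbon's bonds:
C1: 1C, 2H, 1O → 0 − 2 + 1 = -1
C2: 2C, 1H, 1Br → 0 − 1 + 1 = 0
C3: 2C, 1H, 1O → 0 − 1 + 1 = 0
C4: 1C, 1H, 1O, 1Cl → 0 − 1 + 1 + 1 = +1
1 carbon (C4) meets the condition.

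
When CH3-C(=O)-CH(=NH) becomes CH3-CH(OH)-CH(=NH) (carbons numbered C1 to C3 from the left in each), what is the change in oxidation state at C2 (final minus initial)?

-2

Before: C2 has 2 bonds to C, 2 bonds to O → oxidation state +2.
After: C2 has 2 bonds to C, 1 bond to H, 1 bond to O → oxidation state 0.
Δ = 0 − (+2) = -2, so this is a reduction at C2.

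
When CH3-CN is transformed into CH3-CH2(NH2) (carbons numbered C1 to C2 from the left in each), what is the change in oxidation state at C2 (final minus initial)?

-4

Before: C2 has 1 bond to C, 3 bonds to N → oxidation state +3.
After: C2 has 1 bond to C, 2 bonds to H, 1 bond to N → oxidation state -1.
Δ = -1 − (+3) = -4, so this is a reduction at C2.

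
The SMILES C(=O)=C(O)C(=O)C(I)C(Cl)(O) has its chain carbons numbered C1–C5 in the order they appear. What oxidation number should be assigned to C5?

+1

C5 has one bond to C (0), one bond to Cl (+1), one bond to O (+1), one bond to H (-1).
Oxidation state = 0 + 1 + 1 − 1 = +1.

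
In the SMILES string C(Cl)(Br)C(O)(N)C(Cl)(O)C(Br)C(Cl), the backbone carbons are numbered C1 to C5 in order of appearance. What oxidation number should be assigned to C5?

Each bond to a more electronegative atom (O, N, halogen) counts +1, each bond to a less electronegative atom (H, metal, B, Si) counts −1, and each C–C bond counts 0.
C5 has one bond to C (0), one bond to H (-1), one bond to Cl (+1), one bond to H (-1).
Oxidation state = 0 − 1 + 1 − 1 = -1.

-1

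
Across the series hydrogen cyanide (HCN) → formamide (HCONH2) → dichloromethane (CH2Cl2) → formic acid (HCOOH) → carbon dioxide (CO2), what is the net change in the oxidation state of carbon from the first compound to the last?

+2

Carbon oxidation states along the series — hydrogen cyanide: +2, formamide: +2, dichloromethane: 0, formic acid: +2, carbon dioxide: +4.
Net change = +4 − (+2) = +2.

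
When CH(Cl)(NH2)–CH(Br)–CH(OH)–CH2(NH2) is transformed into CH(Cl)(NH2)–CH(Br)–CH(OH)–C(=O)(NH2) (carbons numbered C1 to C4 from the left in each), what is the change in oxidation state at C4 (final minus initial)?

Before: C4 has 1 bond to C, 2 bonds to H, 1 bond to N → oxidation state -1.
After: C4 has 1 bond to C, 2 bonds to O, 1 bond to N → oxidation state +3.
Δ = +3 − (-1) = +4, so this is an oxidation at C4.

+4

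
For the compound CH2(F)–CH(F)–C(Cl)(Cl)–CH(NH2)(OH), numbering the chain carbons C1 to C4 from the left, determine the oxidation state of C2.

Assign +1 per bond to O/N/halogen, −1 per bond to H or an electropositive element, and 0 per bond to carbon.
C2 has one bond to C (0), one bond to C (0), one bond to F (+1), one bond to H (-1).
Oxidation state = 0 + 0 + 1 − 1 = 0.

0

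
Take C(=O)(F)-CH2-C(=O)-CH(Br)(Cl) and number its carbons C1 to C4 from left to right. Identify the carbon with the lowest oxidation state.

Count +1 for every bond to an atom more electronegative than carbon and −1 for every bond to one less electronegative; C–C bonds are 0. Tallying each carbon:
C1: 1C, 2O, 1F → 0 + 2 + 1 = +3
C2: 2C, 2H → 0 − 2 = -2
C3: 2C, 2O → 0 + 2 = +2
C4: 1C, 1H, 1Cl, 1Br → 0 − 1 + 1 + 1 = +1
The most reduced carbon is C2 at -2.

C2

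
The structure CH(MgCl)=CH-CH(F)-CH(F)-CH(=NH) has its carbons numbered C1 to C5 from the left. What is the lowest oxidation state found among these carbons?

-2

Tallying each carbon's bonds:
C1: 2C, 1H, 1Mg → 0 − 1 − 1 = -2
C2: 3C, 1H → 0 − 1 = -1
C3: 2C, 1H, 1F → 0 − 1 + 1 = 0
C4: 2C, 1H, 1F → 0 − 1 + 1 = 0
C5: 1C, 1H, 2N → 0 − 1 + 2 = +1
The lowest value is -2.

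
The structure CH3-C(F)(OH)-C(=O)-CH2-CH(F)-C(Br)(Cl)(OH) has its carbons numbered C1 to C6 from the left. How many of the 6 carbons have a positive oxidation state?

3

Tallying each carbon's bonds:
C1: 1C, 3H → 0 − 3 = -3
C2: 2C, 1O, 1F → 0 + 1 + 1 = +2
C3: 2C, 2O → 0 + 2 = +2
C4: 2C, 2H → 0 − 2 = -2
C5: 2C, 1H, 1F → 0 − 1 + 1 = 0
C6: 1C, 1O, 1Cl, 1Br → 0 + 1 + 1 + 1 = +3
3 carbons (C2, C3, C6) meet the condition.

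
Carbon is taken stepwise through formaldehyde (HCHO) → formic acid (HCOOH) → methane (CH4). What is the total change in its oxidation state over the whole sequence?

Carbon oxidation states along the series — formaldehyde: 0, formic acid: +2, methane: -4.
Net change = -4 − (0) = -4.

-4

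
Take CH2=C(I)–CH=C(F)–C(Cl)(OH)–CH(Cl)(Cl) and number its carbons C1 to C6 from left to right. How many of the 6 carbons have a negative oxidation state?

2

Assign +1 per bond to O/N/halogen, −1 per bond to H or an electropositive element, and 0 per bond to carbon. Tallying each carbon:
C1: 2C, 2H → 0 − 2 = -2
C2: 3C, 1I → 0 + 1 = +1
C3: 3C, 1H → 0 − 1 = -1
C4: 3C, 1F → 0 + 1 = +1
C5: 2C, 1O, 1Cl → 0 + 1 + 1 = +2
C6: 1C, 1H, 2Cl → 0 − 1 + 2 = +1
2 carbons (C1, C3) meet the condition.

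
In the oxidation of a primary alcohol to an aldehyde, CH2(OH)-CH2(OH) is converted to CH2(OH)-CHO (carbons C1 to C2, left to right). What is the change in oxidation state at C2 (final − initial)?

+2

Before: C2 has 1 bond to C, 2 bonds to H, 1 bond to O → oxidation state -1.
After: C2 has 1 bond to C, 1 bond to H, 2 bonds to O → oxidation state +1.
Δ = +1 − (-1) = +2, so this is an oxidation at C2.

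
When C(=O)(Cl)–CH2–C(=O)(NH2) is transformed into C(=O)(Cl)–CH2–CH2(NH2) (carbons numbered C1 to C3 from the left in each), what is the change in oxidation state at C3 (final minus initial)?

Before: C3 has 1 bond to C, 2 bonds to O, 1 bond to N → oxidation state +3.
After: C3 has 1 bond to C, 2 bonds to H, 1 bond to N → oxidation state -1.
Δ = -1 − (+3) = -4, so this is a reduction at C3.

-4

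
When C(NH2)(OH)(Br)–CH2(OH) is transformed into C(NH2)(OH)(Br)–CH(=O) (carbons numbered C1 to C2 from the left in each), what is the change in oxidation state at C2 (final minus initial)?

Before: C2 has 1 bond to C, 2 bonds to H, 1 bond to O → oxidation state -1.
After: C2 has 1 bond to C, 1 bond to H, 2 bonds to O → oxidation state +1.
Δ = +1 − (-1) = +2, so this is an oxidation at C2.

+2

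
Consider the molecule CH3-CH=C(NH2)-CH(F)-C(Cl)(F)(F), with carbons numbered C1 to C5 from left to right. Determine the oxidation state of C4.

Assign +1 per bond to O/N/halogen, −1 per bond to H or an electropositive element, and 0 per bond to carbon.
C4 has one bond to C (0), one bond to C (0), one bond to H (-1), one bond to F (+1).
Oxidation state = 0 + 0 − 1 + 1 = 0.

0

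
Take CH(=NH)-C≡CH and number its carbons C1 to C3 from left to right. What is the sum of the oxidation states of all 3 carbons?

Tallying each carbon's bonds:
C1: 1C, 1H, 2N → 0 − 1 + 2 = +1
C2: 4C → 0 = 0
C3: 3C, 1H → 0 − 1 = -1
Sum = +1 + 0 − 1 = 0.

0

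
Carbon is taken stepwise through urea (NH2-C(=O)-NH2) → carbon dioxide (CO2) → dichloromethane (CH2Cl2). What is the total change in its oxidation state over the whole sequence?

Carbon oxidation states along the series — urea: +4, carbon dioxide: +4, dichloromethane: 0.
Net change = 0 − (+4) = -4.

-4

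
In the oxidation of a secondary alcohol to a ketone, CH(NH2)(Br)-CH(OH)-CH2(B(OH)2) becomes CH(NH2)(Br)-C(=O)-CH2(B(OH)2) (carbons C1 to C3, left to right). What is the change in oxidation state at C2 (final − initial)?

Before: C2 has 2 bonds to C, 1 bond to H, 1 bond to O → oxidation state 0.
After: C2 has 2 bonds to C, 2 bonds to O → oxidation state +2.
Δ = +2 − (0) = +2, so this is an oxidation at C2.

+2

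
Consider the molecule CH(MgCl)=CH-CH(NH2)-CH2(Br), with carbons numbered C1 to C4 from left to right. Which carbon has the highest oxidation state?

Tallying each carbon's bonds:
C1: 2C, 1H, 1Mg → 0 − 1 − 1 = -2
C2: 3C, 1H → 0 − 1 = -1
C3: 2C, 1H, 1N → 0 − 1 + 1 = 0
C4: 1C, 2H, 1Br → 0 − 2 + 1 = -1
The most oxidised carbon is C3 at 0.

C3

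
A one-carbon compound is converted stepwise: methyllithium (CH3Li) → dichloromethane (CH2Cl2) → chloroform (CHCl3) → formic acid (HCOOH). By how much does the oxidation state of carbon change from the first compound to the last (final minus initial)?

Carbon oxidation states along the series — methyllithium: -4, dichloromethane: 0, chloroform: +2, formic acid: +2.
Net change = +2 − (-4) = +6.

+6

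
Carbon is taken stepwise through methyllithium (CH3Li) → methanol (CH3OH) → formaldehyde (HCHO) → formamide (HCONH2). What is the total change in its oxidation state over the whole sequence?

Carbon oxidation states along the series — methyllithium: -4, methanol: -2, formaldehyde: 0, formamide: +2.
Net change = +2 − (-4) = +6.

+6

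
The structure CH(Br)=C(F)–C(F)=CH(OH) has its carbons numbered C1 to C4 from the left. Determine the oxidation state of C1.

C1 has a double bond to C (2×0 = 0), one bond to Br (+1), one bond to H (-1).
Oxidation state = 0 + 1 − 1 = 0.

0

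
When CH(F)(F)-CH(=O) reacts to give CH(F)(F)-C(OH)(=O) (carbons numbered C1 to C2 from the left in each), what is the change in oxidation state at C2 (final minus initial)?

Before: C2 has 1 bond to C, 1 bond to H, 2 bonds to O → oxidation state +1.
After: C2 has 1 bond to C, 3 bonds to O → oxidation state +3.
Δ = +3 − (+1) = +2, so this is an oxidation at C2.

+2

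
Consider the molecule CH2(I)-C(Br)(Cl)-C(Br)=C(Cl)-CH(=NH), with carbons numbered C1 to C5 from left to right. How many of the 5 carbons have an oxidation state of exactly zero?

0

Tallying each carbon's bonds:
C1: 1C, 2H, 1I → 0 − 2 + 1 = -1
C2: 2C, 1Cl, 1Br → 0 + 1 + 1 = +2
C3: 3C, 1Br → 0 + 1 = +1
C4: 3C, 1Cl → 0 + 1 = +1
C5: 1C, 1H, 2N → 0 − 1 + 2 = +1
0 carbons meet the condition.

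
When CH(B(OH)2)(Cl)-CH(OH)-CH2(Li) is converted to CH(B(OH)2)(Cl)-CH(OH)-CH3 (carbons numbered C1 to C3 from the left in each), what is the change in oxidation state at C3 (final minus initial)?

0

Before: C3 has 1 bond to C, 2 bonds to H, 1 bond to Li → oxidation state -3.
After: C3 has 1 bond to C, 3 bonds to H → oxidation state -3.
Δ = -3 − (-3) = 0, so no net redox change at C3.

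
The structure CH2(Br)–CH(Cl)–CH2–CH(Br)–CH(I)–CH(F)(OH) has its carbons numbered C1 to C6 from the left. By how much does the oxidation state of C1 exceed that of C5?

C1: 1C, 2H, 1Br → 0 − 2 + 1 = -1
C5: 2C, 1H, 1I → 0 − 1 + 1 = 0
Difference: -1 − (0) = -1.

-1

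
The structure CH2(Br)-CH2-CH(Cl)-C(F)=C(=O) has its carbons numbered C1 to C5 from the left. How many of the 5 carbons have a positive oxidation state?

Count +1 for every bond to an atom more electronegative than carbon and −1 for every bond to one less electronegative; C–C bonds are 0. Tallying each carbon:
C1: 1C, 2H, 1Br → 0 − 2 + 1 = -1
C2: 2C, 2H → 0 − 2 = -2
C3: 2C, 1H, 1Cl → 0 − 1 + 1 = 0
C4: 3C, 1F → 0 + 1 = +1
C5: 2C, 2O → 0 + 2 = +2
2 carbons (C4, C5) meet the condition.

2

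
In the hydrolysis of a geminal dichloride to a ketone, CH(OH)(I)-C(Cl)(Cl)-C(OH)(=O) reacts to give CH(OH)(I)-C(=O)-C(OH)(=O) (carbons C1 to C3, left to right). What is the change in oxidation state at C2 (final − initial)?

0

Before: C2 has 2 bonds to C, 2 bonds to Cl → oxidation state +2.
After: C2 has 2 bonds to C, 2 bonds to O → oxidation state +2.
Δ = +2 − (+2) = 0, so no net redox change at C2.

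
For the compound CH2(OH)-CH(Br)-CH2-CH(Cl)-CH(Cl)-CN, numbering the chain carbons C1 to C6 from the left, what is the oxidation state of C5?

C5 has one bond to C (0), one bond to C (0), one bond to H (-1), one bond to Cl (+1).
Oxidation state = 0 + 0 − 1 + 1 = 0.

0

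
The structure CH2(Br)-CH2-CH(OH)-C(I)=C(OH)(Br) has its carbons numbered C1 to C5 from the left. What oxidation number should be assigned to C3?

0

Assign +1 per bond to O/N/halogen, −1 per bond to H or an electropositive element, and 0 per bond to carbon.
C3 has one bond to C (0), one bond to C (0), one bond to O (+1), one bond to H (-1).
Oxidation state = 0 + 0 + 1 − 1 = 0.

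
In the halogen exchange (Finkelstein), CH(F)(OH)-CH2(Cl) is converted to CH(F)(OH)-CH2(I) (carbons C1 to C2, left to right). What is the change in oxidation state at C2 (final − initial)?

0

Before: C2 has 1 bond to C, 2 bonds to H, 1 bond to Cl → oxidation state -1.
After: C2 has 1 bond to C, 2 bonds to H, 1 bond to I → oxidation state -1.
Δ = -1 − (-1) = 0, so no net redox change at C2.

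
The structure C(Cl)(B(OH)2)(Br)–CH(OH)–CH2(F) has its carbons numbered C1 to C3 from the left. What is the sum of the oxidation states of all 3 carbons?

0

Count +1 for every bond to an atom more electronegative than carbon and −1 for every bond to one less electronegative; C–C bonds are 0. Tallying each carbon:
C1: 1C, 1Cl, 1Br, 1B → 0 + 1 + 1 − 1 = +1
C2: 2C, 1H, 1O → 0 − 1 + 1 = 0
C3: 1C, 2H, 1F → 0 − 2 + 1 = -1
Sum = +1 + 0 − 1 = 0.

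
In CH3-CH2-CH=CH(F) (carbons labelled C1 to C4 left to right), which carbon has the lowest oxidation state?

Tallying each carbon's bonds:
C1: 1C, 3H → 0 − 3 = -3
C2: 2C, 2H → 0 − 2 = -2
C3: 3C, 1H → 0 − 1 = -1
C4: 2C, 1H, 1F → 0 − 1 + 1 = 0
The most reduced carbon is C1 at -3.

C1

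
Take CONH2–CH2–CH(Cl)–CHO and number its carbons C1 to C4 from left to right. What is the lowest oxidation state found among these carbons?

Tallying each carbon's bonds:
C1: 1C, 2O, 1N → 0 + 2 + 1 = +3
C2: 2C, 2H → 0 − 2 = -2
C3: 2C, 1H, 1Cl → 0 − 1 + 1 = 0
C4: 1C, 1H, 2O → 0 − 1 + 2 = +1
The lowest value is -2.

-2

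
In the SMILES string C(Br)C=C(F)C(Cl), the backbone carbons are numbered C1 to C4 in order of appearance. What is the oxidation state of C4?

C4 has one bond to C (0), one bond to Cl (+1), one bond to H (-1), one bond to H (-1).
Oxidation state = 0 + 1 − 1 − 1 = -1.

-1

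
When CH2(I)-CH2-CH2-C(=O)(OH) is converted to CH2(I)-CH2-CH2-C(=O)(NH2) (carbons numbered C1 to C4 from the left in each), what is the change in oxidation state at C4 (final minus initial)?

0

Before: C4 has 1 bond to C, 3 bonds to O → oxidation state +3.
After: C4 has 1 bond to C, 2 bonds to O, 1 bond to N → oxidation state +3.
Δ = +3 − (+3) = 0, so no net redox change at C4.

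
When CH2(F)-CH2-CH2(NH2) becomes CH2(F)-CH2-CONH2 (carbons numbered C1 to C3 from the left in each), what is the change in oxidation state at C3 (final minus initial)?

Before: C3 has 1 bond to C, 2 bonds to H, 1 bond to N → oxidation state -1.
After: C3 has 1 bond to C, 2 bonds to O, 1 bond to N → oxidation state +3.
Δ = +3 − (-1) = +4, so this is an oxidation at C3.

+4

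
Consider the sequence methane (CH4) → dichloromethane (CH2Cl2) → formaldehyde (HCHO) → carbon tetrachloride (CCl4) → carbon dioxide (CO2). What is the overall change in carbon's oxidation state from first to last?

+8

Carbon oxidation states along the series — methane: -4, dichloromethane: 0, formaldehyde: 0, carbon tetrachloride: +4, carbon dioxide: +4.
Net change = +4 − (-4) = +8.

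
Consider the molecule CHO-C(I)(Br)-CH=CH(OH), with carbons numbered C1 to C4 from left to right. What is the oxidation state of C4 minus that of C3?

C4: 2C, 1H, 1O → 0 − 1 + 1 = 0
C3: 3C, 1H → 0 − 1 = -1
Difference: 0 − (-1) = +1.

+1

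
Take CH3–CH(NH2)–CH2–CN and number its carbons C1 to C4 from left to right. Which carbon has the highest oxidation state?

C4

Tallying each carbon's bonds:
C1: 1C, 3H → 0 − 3 = -3
C2: 2C, 1H, 1N → 0 − 1 + 1 = 0
C3: 2C, 2H → 0 − 2 = -2
C4: 1C, 3N → 0 + 3 = +3
The most oxidised carbon is C4 at +3.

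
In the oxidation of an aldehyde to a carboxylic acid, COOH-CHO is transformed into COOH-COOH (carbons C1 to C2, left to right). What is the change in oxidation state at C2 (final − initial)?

Before: C2 has 1 bond to C, 1 bond to H, 2 bonds to O → oxidation state +1.
After: C2 has 1 bond to C, 3 bonds to O → oxidation state +3.
Δ = +3 − (+1) = +2, so this is an oxidation at C2.

+2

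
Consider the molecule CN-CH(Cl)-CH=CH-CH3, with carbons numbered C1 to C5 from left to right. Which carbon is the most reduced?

C5

Tallying each carbon's bonds:
C1: 1C, 3N → 0 + 3 = +3
C2: 2C, 1H, 1Cl → 0 − 1 + 1 = 0
C3: 3C, 1H → 0 − 1 = -1
C4: 3C, 1H → 0 − 1 = -1
C5: 1C, 3H → 0 − 3 = -3
The most reduced carbon is C5 at -3.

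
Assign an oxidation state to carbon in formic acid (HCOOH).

+2

The carbon has one bond to H (-1), a double bond to O (2×+1 = +2), one bond to O (+1).
Oxidation state = -1 + 2 + 1 = +2.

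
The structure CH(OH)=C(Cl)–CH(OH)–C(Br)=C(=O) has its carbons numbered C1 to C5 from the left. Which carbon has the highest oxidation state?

C5

Tallying each carbon's bonds:
C1: 2C, 1H, 1O → 0 − 1 + 1 = 0
C2: 3C, 1Cl → 0 + 1 = +1
C3: 2C, 1H, 1O → 0 − 1 + 1 = 0
C4: 3C, 1Br → 0 + 1 = +1
C5: 2C, 2O → 0 + 2 = +2
The most oxidised carbon is C5 at +2.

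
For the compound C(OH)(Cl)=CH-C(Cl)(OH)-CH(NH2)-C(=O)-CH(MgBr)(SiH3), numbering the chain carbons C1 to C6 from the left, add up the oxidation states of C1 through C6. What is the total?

+2

Tallying each carbon's bonds:
C1: 2C, 1O, 1Cl → 0 + 1 + 1 = +2
C2: 3C, 1H → 0 − 1 = -1
C3: 2C, 1O, 1Cl → 0 + 1 + 1 = +2
C4: 2C, 1H, 1N → 0 − 1 + 1 = 0
C5: 2C, 2O → 0 + 2 = +2
C6: 1C, 1H, 1Mg, 1Si → 0 − 1 − 1 − 1 = -3
Sum = +2 − 1 + 2 + 0 + 2 − 3 = +2.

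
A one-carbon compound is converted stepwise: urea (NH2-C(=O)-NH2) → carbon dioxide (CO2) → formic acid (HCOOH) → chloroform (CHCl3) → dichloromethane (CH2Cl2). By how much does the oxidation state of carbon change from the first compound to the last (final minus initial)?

Carbon oxidation states along the series — urea: +4, carbon dioxide: +4, formic acid: +2, chloroform: +2, dichloromethane: 0.
Net change = 0 − (+4) = -4.

-4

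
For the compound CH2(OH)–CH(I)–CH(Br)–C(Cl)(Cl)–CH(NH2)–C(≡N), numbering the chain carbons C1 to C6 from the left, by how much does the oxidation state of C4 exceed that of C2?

+2

C4: 2C, 2Cl → 0 + 2 = +2
C2: 2C, 1H, 1I → 0 − 1 + 1 = 0
Difference: +2 − (0) = +2.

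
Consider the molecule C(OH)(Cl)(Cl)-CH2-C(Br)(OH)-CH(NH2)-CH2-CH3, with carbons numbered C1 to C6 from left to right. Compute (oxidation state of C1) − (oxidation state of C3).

C1: 1C, 1O, 2Cl → 0 + 1 + 2 = +3
C3: 2C, 1O, 1Br → 0 + 1 + 1 = +2
Difference: +3 − (+2) = +1.

+1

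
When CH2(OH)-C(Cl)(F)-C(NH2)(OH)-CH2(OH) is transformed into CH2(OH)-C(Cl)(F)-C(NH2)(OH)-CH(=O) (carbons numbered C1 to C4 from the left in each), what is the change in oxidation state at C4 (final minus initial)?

+2

Before: C4 has 1 bond to C, 2 bonds to H, 1 bond to O → oxidation state -1.
After: C4 has 1 bond to C, 1 bond to H, 2 bonds to O → oxidation state +1.
Δ = +1 − (-1) = +2, so this is an oxidation at C4.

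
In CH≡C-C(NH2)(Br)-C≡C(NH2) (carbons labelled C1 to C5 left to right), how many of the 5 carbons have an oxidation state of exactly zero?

Tallying each carbon's bonds:
C1: 3C, 1H → 0 − 1 = -1
C2: 4C → 0 = 0
C3: 2C, 1N, 1Br → 0 + 1 + 1 = +2
C4: 4C → 0 = 0
C5: 3C, 1N → 0 + 1 = +1
2 carbons (C2, C4) meet the condition.

2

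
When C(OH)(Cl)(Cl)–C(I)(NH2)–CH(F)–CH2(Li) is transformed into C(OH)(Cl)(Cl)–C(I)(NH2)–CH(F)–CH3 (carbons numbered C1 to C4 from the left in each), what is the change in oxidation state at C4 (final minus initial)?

0

Before: C4 has 1 bond to C, 2 bonds to H, 1 bond to Li → oxidation state -3.
After: C4 has 1 bond to C, 3 bonds to H → oxidation state -3.
Δ = -3 − (-3) = 0, so no net redox change at C4.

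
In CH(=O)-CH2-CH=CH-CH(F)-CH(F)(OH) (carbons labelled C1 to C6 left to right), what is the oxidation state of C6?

+1

Count +1 for every bond to an atom more electronegative than carbon and −1 for every bond to one less electronegative; C–C bonds are 0.
C6 has one bond to C (0), one bond to F (+1), one bond to O (+1), one bond to H (-1).
Oxidation state = 0 + 1 + 1 − 1 = +1.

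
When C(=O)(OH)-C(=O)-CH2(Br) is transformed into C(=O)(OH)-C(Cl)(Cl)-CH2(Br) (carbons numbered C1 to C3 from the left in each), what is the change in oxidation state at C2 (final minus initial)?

0

Before: C2 has 2 bonds to C, 2 bonds to O → oxidation state +2.
After: C2 has 2 bonds to C, 2 bonds to Cl → oxidation state +2.
Δ = +2 − (+2) = 0, so no net redox change at C2.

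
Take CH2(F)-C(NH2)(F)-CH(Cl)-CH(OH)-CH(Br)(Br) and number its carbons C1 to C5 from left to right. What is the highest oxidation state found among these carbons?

Count +1 for every bond to an atom more electronegative than carbon and −1 for every bond to one less electronegative; C–C bonds are 0. Tallying each carbon:
C1: 1C, 2H, 1F → 0 − 2 + 1 = -1
C2: 2C, 1N, 1F → 0 + 1 + 1 = +2
C3: 2C, 1H, 1Cl → 0 − 1 + 1 = 0
C4: 2C, 1H, 1O → 0 − 1 + 1 = 0
C5: 1C, 1H, 2Br → 0 − 1 + 2 = +1
The highest value is +2.

+2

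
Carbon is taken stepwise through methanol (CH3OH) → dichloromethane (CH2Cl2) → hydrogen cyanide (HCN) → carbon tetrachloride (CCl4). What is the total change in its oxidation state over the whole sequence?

+6

Carbon oxidation states along the series — methanol: -2, dichloromethane: 0, hydrogen cyanide: +2, carbon tetrachloride: +4.
Net change = +4 − (-2) = +6.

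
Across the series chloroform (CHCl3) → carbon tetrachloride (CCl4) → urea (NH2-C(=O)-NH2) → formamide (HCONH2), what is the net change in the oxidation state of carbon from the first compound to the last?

Carbon oxidation states along the series — chloroform: +2, carbon tetrachloride: +4, urea: +4, formamide: +2.
Net change = +2 − (+2) = 0.

0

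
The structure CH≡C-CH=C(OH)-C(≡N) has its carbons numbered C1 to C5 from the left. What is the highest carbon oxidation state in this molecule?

Count +1 for every bond to an atom more electronegative than carbon and −1 for every bond to one less electronegative; C–C bonds are 0. Tallying each carbon:
C1: 3C, 1H → 0 − 1 = -1
C2: 4C → 0 = 0
C3: 3C, 1H → 0 − 1 = -1
C4: 3C, 1O → 0 + 1 = +1
C5: 1C, 3N → 0 + 3 = +3
The highest value is +3.

+3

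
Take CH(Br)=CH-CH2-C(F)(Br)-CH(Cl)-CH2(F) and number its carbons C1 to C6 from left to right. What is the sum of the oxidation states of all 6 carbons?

Tallying each carbon's bonds:
C1: 2C, 1H, 1Br → 0 − 1 + 1 = 0
C2: 3C, 1H → 0 − 1 = -1
C3: 2C, 2H → 0 − 2 = -2
C4: 2C, 1F, 1Br → 0 + 1 + 1 = +2
C5: 2C, 1H, 1Cl → 0 − 1 + 1 = 0
C6: 1C, 2H, 1F → 0 − 2 + 1 = -1
Sum = 0 − 1 − 2 + 2 + 0 − 1 = -2.

-2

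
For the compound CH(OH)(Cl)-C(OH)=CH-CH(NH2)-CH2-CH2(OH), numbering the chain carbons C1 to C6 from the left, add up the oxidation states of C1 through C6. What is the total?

Tallying each carbon's bonds:
C1: 1C, 1H, 1O, 1Cl → 0 − 1 + 1 + 1 = +1
C2: 3C, 1O → 0 + 1 = +1
C3: 3C, 1H → 0 − 1 = -1
C4: 2C, 1H, 1N → 0 − 1 + 1 = 0
C5: 2C, 2H → 0 − 2 = -2
C6: 1C, 2H, 1O → 0 − 2 + 1 = -1
Sum = +1 + 1 − 1 + 0 − 2 − 1 = -2.

-2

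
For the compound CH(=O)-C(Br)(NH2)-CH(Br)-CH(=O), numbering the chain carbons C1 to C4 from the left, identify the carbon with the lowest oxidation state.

Each bond to a more electronegative atom (O, N, halogen) counts +1, each bond to a less electronegative atom (H, metal, B, Si) counts −1, and each C–C bond counts 0. Tallying each carbon:
C1: 1C, 1H, 2O → 0 − 1 + 2 = +1
C2: 2C, 1N, 1Br → 0 + 1 + 1 = +2
C3: 2C, 1H, 1Br → 0 − 1 + 1 = 0
C4: 1C, 1H, 2O → 0 − 1 + 2 = +1
The most reduced carbon is C3 at 0.

C3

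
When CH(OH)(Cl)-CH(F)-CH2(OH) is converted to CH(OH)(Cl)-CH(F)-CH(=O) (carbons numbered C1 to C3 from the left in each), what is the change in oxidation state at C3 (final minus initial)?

+2

Before: C3 has 1 bond to C, 2 bonds to H, 1 bond to O → oxidation state -1.
After: C3 has 1 bond to C, 1 bond to H, 2 bonds to O → oxidation state +1.
Δ = +1 − (-1) = +2, so this is an oxidation at C3.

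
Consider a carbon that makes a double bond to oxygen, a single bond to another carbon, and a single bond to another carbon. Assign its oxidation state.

Each bond to a more electronegative atom (O, N, halogen) counts +1, each bond to a less electronegative atom (H, metal, B, Si) counts −1, and each C–C bond counts 0.
The carbon has one bond to C (0), one bond to C (0), a double bond to O (2×+1 = +2).
Oxidation state = 0 + 0 + 2 = +2.

+2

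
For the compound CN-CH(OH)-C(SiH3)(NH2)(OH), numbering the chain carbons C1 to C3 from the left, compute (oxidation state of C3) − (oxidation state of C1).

-2

C3: 1C, 1O, 1N, 1Si → 0 + 1 + 1 − 1 = +1
C1: 1C, 3N → 0 + 3 = +3
Difference: +1 − (+3) = -2.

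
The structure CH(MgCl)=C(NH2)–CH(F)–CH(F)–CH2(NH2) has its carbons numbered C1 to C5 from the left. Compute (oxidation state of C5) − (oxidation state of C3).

-1

C5: 1C, 2H, 1N → 0 − 2 + 1 = -1
C3: 2C, 1H, 1F → 0 − 1 + 1 = 0
Difference: -1 − (0) = -1.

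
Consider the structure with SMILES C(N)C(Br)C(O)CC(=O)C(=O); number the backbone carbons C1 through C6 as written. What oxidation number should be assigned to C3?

0

Bonds to more-electronegative neighbours contribute +1 each, bonds to H or metals contribute −1 each, and C–C bonds contribute 0.
C3 has one bond to C (0), one bond to C (0), one bond to H (-1), one bond to O (+1).
Oxidation state = 0 + 0 − 1 + 1 = 0.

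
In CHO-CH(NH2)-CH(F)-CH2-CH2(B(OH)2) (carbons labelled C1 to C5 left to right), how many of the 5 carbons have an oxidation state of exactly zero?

2

Tallying each carbon's bonds:
C1: 1C, 1H, 2O → 0 − 1 + 2 = +1
C2: 2C, 1H, 1N → 0 − 1 + 1 = 0
C3: 2C, 1H, 1F → 0 − 1 + 1 = 0
C4: 2C, 2H → 0 − 2 = -2
C5: 1C, 2H, 1B → 0 − 2 − 1 = -3
2 carbons (C2, C3) meet the condition.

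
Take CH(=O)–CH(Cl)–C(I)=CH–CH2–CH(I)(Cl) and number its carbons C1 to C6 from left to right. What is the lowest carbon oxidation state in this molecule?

Tallying each carbon's bonds:
C1: 1C, 1H, 2O → 0 − 1 + 2 = +1
C2: 2C, 1H, 1Cl → 0 − 1 + 1 = 0
C3: 3C, 1I → 0 + 1 = +1
C4: 3C, 1H → 0 − 1 = -1
C5: 2C, 2H → 0 − 2 = -2
C6: 1C, 1H, 1Cl, 1I → 0 − 1 + 1 + 1 = +1
The lowest value is -2.

-2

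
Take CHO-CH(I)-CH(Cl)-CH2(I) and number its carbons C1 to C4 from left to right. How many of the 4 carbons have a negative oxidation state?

1

Tallying each carbon's bonds:
C1: 1C, 1H, 2O → 0 − 1 + 2 = +1
C2: 2C, 1H, 1I → 0 − 1 + 1 = 0
C3: 2C, 1H, 1Cl → 0 − 1 + 1 = 0
C4: 1C, 2H, 1I → 0 − 2 + 1 = -1
1 carbon (C4) meets the condition.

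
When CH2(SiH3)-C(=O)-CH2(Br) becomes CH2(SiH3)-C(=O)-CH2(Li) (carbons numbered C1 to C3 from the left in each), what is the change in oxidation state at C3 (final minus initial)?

-2

Before: C3 has 1 bond to C, 2 bonds to H, 1 bond to Br → oxidation state -1.
After: C3 has 1 bond to C, 2 bonds to H, 1 bond to Li → oxidation state -3.
Δ = -3 − (-1) = -2, so this is a reduction at C3.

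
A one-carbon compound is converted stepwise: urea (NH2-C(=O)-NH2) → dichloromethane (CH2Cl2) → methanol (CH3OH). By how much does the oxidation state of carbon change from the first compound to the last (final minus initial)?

Carbon oxidation states along the series — urea: +4, dichloromethane: 0, methanol: -2.
Net change = -2 − (+4) = -6.

-6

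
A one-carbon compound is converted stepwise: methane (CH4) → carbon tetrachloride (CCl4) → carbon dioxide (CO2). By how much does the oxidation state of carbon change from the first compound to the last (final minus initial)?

Carbon oxidation states along the series — methane: -4, carbon tetrachloride: +4, carbon dioxide: +4.
Net change = +4 − (-4) = +8.

+8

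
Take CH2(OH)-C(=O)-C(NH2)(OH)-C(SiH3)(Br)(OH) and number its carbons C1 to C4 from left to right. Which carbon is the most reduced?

Tallying each carbon's bonds:
C1: 1C, 2H, 1O → 0 − 2 + 1 = -1
C2: 2C, 2O → 0 + 2 = +2
C3: 2C, 1O, 1N → 0 + 1 + 1 = +2
C4: 1C, 1O, 1Br, 1Si → 0 + 1 + 1 − 1 = +1
The most reduced carbon is C1 at -1.

C1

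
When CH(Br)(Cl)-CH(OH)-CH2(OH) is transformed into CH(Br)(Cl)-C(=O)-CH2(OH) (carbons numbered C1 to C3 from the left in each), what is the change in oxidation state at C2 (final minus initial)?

Before: C2 has 2 bonds to C, 1 bond to H, 1 bond to O → oxidation state 0.
After: C2 has 2 bonds to C, 2 bonds to O → oxidation state +2.
Δ = +2 − (0) = +2, so this is an oxidation at C2.

+2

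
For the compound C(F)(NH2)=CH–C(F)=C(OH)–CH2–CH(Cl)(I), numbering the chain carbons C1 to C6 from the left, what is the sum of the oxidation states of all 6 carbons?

Tallying each carbon's bonds:
C1: 2C, 1N, 1F → 0 + 1 + 1 = +2
C2: 3C, 1H → 0 − 1 = -1
C3: 3C, 1F → 0 + 1 = +1
C4: 3C, 1O → 0 + 1 = +1
C5: 2C, 2H → 0 − 2 = -2
C6: 1C, 1H, 1Cl, 1I → 0 − 1 + 1 + 1 = +1
Sum = +2 − 1 + 1 + 1 − 2 + 1 = +2.

+2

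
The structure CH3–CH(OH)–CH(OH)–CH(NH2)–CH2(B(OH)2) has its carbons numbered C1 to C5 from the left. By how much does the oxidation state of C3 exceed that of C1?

+3

C3: 2C, 1H, 1O → 0 − 1 + 1 = 0
C1: 1C, 3H → 0 − 3 = -3
Difference: 0 − (-3) = +3.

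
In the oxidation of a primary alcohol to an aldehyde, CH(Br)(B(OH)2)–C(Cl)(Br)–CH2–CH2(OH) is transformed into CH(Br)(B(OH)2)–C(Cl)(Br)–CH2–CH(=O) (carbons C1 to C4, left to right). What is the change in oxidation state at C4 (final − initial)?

+2

Before: C4 has 1 bond to C, 2 bonds to H, 1 bond to O → oxidation state -1.
After: C4 has 1 bond to C, 1 bond to H, 2 bonds to O → oxidation state +1.
Δ = +1 − (-1) = +2, so this is an oxidation at C4.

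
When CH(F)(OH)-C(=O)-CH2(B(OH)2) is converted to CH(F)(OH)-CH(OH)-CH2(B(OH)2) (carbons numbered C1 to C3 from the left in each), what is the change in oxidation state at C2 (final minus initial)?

-2

Before: C2 has 2 bonds to C, 2 bonds to O → oxidation state +2.
After: C2 has 2 bonds to C, 1 bond to H, 1 bond to O → oxidation state 0.
Δ = 0 − (+2) = -2, so this is a reduction at C2.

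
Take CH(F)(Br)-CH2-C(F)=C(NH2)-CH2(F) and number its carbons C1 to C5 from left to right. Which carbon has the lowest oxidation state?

C2

Count +1 for every bond to an atom more electronegative than carbon and −1 for every bond to one less electronegative; C–C bonds are 0. Tallying each carbon:
C1: 1C, 1H, 1F, 1Br → 0 − 1 + 1 + 1 = +1
C2: 2C, 2H → 0 − 2 = -2
C3: 3C, 1F → 0 + 1 = +1
C4: 3C, 1N → 0 + 1 = +1
C5: 1C, 2H, 1F → 0 − 2 + 1 = -1
The most reduced carbon is C2 at -2.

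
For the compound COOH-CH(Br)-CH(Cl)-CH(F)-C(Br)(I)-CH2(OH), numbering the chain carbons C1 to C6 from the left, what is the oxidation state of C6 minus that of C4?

-1

C6: 1C, 2H, 1O → 0 − 2 + 1 = -1
C4: 2C, 1H, 1F → 0 − 1 + 1 = 0
Difference: -1 − (0) = -1.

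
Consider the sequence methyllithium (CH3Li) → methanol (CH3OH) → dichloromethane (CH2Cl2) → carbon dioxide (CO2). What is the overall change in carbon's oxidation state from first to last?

Carbon oxidation states along the series — methyllithium: -4, methanol: -2, dichloromethane: 0, carbon dioxide: +4.
Net change = +4 − (-4) = +8.

+8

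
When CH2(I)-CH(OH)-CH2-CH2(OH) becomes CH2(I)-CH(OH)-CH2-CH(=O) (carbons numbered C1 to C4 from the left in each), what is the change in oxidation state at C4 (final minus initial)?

+2

Before: C4 has 1 bond to C, 2 bonds to H, 1 bond to O → oxidation state -1.
After: C4 has 1 bond to C, 1 bond to H, 2 bonds to O → oxidation state +1.
Δ = +1 − (-1) = +2, so this is an oxidation at C4.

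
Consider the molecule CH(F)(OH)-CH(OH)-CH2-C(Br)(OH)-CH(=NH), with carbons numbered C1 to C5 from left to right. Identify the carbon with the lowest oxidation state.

Each bond to a more electronegative atom (O, N, halogen) counts +1, each bond to a less electronegative atom (H, metal, B, Si) counts −1, and each C–C bond counts 0. Tallying each carbon:
C1: 1C, 1H, 1O, 1F → 0 − 1 + 1 + 1 = +1
C2: 2C, 1H, 1O → 0 − 1 + 1 = 0
C3: 2C, 2H → 0 − 2 = -2
C4: 2C, 1O, 1Br → 0 + 1 + 1 = +2
C5: 1C, 1H, 2N → 0 − 1 + 2 = +1
The most reduced carbon is C3 at -2.

C3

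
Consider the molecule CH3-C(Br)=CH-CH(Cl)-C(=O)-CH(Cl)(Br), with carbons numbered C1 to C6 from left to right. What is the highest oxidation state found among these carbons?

Bonds to more-electronegative neighbours contribute +1 each, bonds to H or metals contribute −1 each, and C–C bonds contribute 0. Tallying each carbon:
C1: 1C, 3H → 0 − 3 = -3
C2: 3C, 1Br → 0 + 1 = +1
C3: 3C, 1H → 0 − 1 = -1
C4: 2C, 1H, 1Cl → 0 − 1 + 1 = 0
C5: 2C, 2O → 0 + 2 = +2
C6: 1C, 1H, 1Cl, 1Br → 0 − 1 + 1 + 1 = +1
The highest value is +2.

+2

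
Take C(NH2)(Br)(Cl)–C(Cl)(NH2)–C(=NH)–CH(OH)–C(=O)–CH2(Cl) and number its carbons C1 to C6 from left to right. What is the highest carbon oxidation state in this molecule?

Tallying each carbon's bonds:
C1: 1C, 1N, 1Cl, 1Br → 0 + 1 + 1 + 1 = +3
C2: 2C, 1N, 1Cl → 0 + 1 + 1 = +2
C3: 2C, 2N → 0 + 2 = +2
C4: 2C, 1H, 1O → 0 − 1 + 1 = 0
C5: 2C, 2O → 0 + 2 = +2
C6: 1C, 2H, 1Cl → 0 − 2 + 1 = -1
The highest value is +3.

+3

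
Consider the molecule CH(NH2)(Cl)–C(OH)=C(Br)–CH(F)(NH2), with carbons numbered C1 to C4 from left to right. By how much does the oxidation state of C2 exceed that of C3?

C2: 3C, 1O → 0 + 1 = +1
C3: 3C, 1Br → 0 + 1 = +1
Difference: +1 − (+1) = 0.

0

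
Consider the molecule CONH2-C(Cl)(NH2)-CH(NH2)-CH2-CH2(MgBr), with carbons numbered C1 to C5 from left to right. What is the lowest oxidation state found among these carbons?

Count +1 for every bond to an atom more electronegative than carbon and −1 for every bond to one less electronegative; C–C bonds are 0. Tallying each carbon:
C1: 1C, 2O, 1N → 0 + 2 + 1 = +3
C2: 2C, 1N, 1Cl → 0 + 1 + 1 = +2
C3: 2C, 1H, 1N → 0 − 1 + 1 = 0
C4: 2C, 2H → 0 − 2 = -2
C5: 1C, 2H, 1Mg → 0 − 2 − 1 = -3
The lowest value is -3.

-3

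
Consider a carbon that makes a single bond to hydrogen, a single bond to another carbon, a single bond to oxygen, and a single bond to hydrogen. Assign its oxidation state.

Bonds to more-electronegative neighbours contribute +1 each, bonds to H or metals contribute −1 each, and C–C bonds contribute 0.
The carbon has one bond to C (0), one bond to O (+1), one bond to H (-1), one bond to H (-1).
Oxidation state = 0 + 1 − 1 − 1 = -1.

-1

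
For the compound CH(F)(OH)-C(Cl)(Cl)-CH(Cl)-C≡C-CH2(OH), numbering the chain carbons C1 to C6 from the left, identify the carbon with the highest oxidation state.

Bonds to more-electronegative neighbours contribute +1 each, bonds to H or metals contribute −1 each, and C–C bonds contribute 0. Tallying each carbon:
C1: 1C, 1H, 1O, 1F → 0 − 1 + 1 + 1 = +1
C2: 2C, 2Cl → 0 + 2 = +2
C3: 2C, 1H, 1Cl → 0 − 1 + 1 = 0
C4: 4C → 0 = 0
C5: 4C → 0 = 0
C6: 1C, 2H, 1O → 0 − 2 + 1 = -1
The most oxidised carbon is C2 at +2.

C2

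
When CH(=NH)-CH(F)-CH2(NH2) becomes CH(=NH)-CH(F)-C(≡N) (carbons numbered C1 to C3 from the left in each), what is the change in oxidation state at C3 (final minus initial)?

Before: C3 has 1 bond to C, 2 bonds to H, 1 bond to N → oxidation state -1.
After: C3 has 1 bond to C, 3 bonds to N → oxidation state +3.
Δ = +3 − (-1) = +4, so this is an oxidation at C3.

+4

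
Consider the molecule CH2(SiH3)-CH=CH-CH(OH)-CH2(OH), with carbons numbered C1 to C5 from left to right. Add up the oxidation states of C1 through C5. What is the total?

-6

Tallying each carbon's bonds:
C1: 1C, 2H, 1Si → 0 − 2 − 1 = -3
C2: 3C, 1H → 0 − 1 = -1
C3: 3C, 1H → 0 − 1 = -1
C4: 2C, 1H, 1O → 0 − 1 + 1 = 0
C5: 1C, 2H, 1O → 0 − 2 + 1 = -1
Sum = -3 − 1 − 1 + 0 − 1 = -6.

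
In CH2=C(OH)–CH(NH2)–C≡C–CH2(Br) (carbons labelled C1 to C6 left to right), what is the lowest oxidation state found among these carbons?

Each bond to a more electronegative atom (O, N, halogen) counts +1, each bond to a less electronegative atom (H, metal, B, Si) counts −1, and each C–C bond counts 0. Tallying each carbon:
C1: 2C, 2H → 0 − 2 = -2
C2: 3C, 1O → 0 + 1 = +1
C3: 2C, 1H, 1N → 0 − 1 + 1 = 0
C4: 4C → 0 = 0
C5: 4C → 0 = 0
C6: 1C, 2H, 1Br → 0 − 2 + 1 = -1
The lowest value is -2.

-2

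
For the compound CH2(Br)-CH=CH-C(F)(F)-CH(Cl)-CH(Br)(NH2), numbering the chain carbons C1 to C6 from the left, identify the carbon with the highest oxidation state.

Tallying each carbon's bonds:
C1: 1C, 2H, 1Br → 0 − 2 + 1 = -1
C2: 3C, 1H → 0 − 1 = -1
C3: 3C, 1H → 0 − 1 = -1
C4: 2C, 2F → 0 + 2 = +2
C5: 2C, 1H, 1Cl → 0 − 1 + 1 = 0
C6: 1C, 1H, 1N, 1Br → 0 − 1 + 1 + 1 = +1
The most oxidised carbon is C4 at +2.

C4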